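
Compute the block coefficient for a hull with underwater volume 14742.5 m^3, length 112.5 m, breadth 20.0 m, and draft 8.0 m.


Formula: Cb = V / (L * B * T)
Step 1 — L * B * T = 112.5 * 20.0 * 8.0 = 18000.0 m^3
Step 2 — Cb = 14742.5 / 18000.0 ≈ 0.81903 (5 s.f.)

0.81903


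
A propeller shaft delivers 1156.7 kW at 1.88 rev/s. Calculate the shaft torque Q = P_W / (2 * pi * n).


Formula: Q = P_W / (2 * pi * n)
Step 1 — P_W = 1156.7 kW * 1000 = 1156700.0 W
Step 2 — 2 * pi * n = 2 * pi * 1.88 = 11.812388
Step 3 — Q = 1156700.0 / 11.812388 ≈ 97923 N·m (5 s.f.)

97923 N·m


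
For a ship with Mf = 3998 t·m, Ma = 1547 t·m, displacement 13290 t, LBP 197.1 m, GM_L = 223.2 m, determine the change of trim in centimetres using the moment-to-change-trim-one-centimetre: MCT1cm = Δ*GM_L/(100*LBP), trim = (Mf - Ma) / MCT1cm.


Formula: net trimming moment = Mf - Ma; MCT1cm = Δ*GM_L/(100*LBP); trim = net moment / MCT1cm
Step 1 — net trimming moment = 3998 - 1547 = 2451 t·m
Step 2 — MCT1cm = 13290 * 223.2 / (100 * 197.1) = 150.4986 t·m/cm
Step 3 — trim = 2451 / 150.4986 ≈ 16.286 cm (5 s.f.)

16.286 cm


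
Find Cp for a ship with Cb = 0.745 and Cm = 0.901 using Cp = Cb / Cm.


Formula: Cp = Cb / Cm
Substituting: Cp = 0.745 / 0.901
Result: Cp ≈ 0.82686 (5 s.f.)

0.82686


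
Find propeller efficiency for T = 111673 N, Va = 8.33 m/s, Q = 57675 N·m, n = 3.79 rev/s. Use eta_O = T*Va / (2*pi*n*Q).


Formula: eta = T * Va / (2 * pi * n * Q)
Step 1 — numerator = T * Va = 111673 * 8.33 = 930236.09
Step 2 — 2 * pi * n = 2 * pi * 3.79 = 23.813272
Step 3 — denominator = 23.813272 * 57675 = 1373430.46
Step 4 — eta = 930236.09 / 1373430.46 ≈ 0.67731 (5 s.f.)

0.67731


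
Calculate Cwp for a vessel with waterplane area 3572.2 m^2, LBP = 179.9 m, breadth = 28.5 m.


Formula: Cwp = Aw / (L * B)
Step 1 — L * B = 179.9 * 28.5 = 5127.15 m^2
Step 2 — Cwp = 3572.2 / 5127.15 ≈ 0.69672 (5 s.f.)

0.69672


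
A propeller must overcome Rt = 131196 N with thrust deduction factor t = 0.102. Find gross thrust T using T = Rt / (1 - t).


Formula: T = Rt / (1 - t)
Step 1 — (1 - t) = 1 - 0.102 = 0.898
Step 2 — T = 131196 / 0.898 ≈ 146100 N (5 s.f.)

146100 N


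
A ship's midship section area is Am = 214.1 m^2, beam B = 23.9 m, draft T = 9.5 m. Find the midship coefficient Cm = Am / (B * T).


Formula: Cm = Am / (B * T)
Step 1 — B * T = 23.9 * 9.5 = 227.05 m^2
Step 2 — Cm = 214.1 / 227.05 ≈ 0.94296 (5 s.f.)

0.94296


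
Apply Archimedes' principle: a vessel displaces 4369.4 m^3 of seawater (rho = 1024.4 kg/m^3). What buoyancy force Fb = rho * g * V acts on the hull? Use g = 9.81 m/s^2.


Formula: Fb = rho * g * V
Substituting: Fb = 1024.4 * 9.81 * 4369.4
Intermediate: 1024.4 * 9.81 = 10049.364
Result: Fb = 10049.364 * 4369.4 ≈ 43910000 N (5 s.f.)

43910000 N


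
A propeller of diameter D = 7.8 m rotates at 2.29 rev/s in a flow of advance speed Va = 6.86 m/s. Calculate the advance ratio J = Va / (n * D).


Formula: J = Va / (n * D)
Step 1 — n * D = 2.29 * 7.8 = 17.862
Step 2 — J = 6.86 / 17.862 ≈ 0.38406 (5 s.f.)

0.38406


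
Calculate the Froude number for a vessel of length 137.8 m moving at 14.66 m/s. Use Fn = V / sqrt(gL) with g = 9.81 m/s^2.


Formula: Fn = V / sqrt(g * L)
Step 1 — g * L = 9.81 * 137.8 = 1351.818
Step 2 — sqrt(g * L) = sqrt(1351.818) = 36.767078
Step 3 — Fn = 14.66 / 36.767078 ≈ 0.39873 (5 s.f.)

0.39873


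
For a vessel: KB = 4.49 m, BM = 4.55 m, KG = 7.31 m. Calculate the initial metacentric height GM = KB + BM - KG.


Formula: GM = KB + BM - KG
Step 1 — KM = KB + BM = 4.49 + 4.55 = 9.04 m
Step 2 — GM = KM - KG = 9.04 - 7.31 = 1.73 m

1.73 m


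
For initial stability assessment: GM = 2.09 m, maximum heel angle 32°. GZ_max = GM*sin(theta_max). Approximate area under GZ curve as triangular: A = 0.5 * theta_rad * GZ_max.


Formula: GZ_max = GM * sin(theta); Area = 0.5 * theta_rad * GZ_max
Step 1 — GZ_max = 2.09 * sin(32°) = 2.09 * 0.529919 = 1.107531 m
Step 2 — theta_rad = 32 * pi/180 = 0.558505 rad
Step 3 — Area = 0.5 * 0.558505 * 1.107531 ≈ 0.30928 m·rad (5 s.f.)

0.30928 m·rad


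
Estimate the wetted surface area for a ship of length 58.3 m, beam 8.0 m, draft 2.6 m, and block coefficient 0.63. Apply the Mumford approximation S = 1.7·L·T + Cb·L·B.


Formula: S = 1.7*L*T + V/T with V = Cb*L*B*T, i.e. S = L * (1.7*T + Cb*B)
Step 1 — 1.7*T = 1.7 * 2.6 = 4.42 m
Step 2 — Cb*B = 0.63 * 8.0 = 5.04 m
Step 3 — 1.7*T + Cb*B = 4.42 + 5.04 = 9.46 m
Step 4 — S = 58.3 * 9.46 ≈ 551.52 m^2 (5 s.f.)

551.52 m^2


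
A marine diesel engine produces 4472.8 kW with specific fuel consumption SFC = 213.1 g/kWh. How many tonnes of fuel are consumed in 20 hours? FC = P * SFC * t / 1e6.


Formula: FC (tonnes) = P * SFC * t / 1,000,000
Step 1 — P * SFC * t = 4472.8 * 213.1 * 20 = 19063073.6 g
Step 2 — FC (tonnes) = 19063073.6 / 1,000,000 ≈ 19.063 tonnes (5 s.f.)

19.063 tonnes


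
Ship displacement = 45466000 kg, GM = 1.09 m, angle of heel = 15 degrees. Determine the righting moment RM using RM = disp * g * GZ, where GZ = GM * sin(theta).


Formula: GZ = GM * sin(theta); RM = disp * g * GZ
Step 1 — GZ = 1.09 * sin(15°) = 1.09 * 0.258819 = 0.282113 m
Step 2 — RM = 45466000 * 9.81 * 0.282113 ≈ 125830000 N·m (5 s.f.)

125830000 N·m


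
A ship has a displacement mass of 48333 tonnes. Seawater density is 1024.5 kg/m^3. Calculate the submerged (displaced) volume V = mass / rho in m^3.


Formula: V = mass / rho
Step 1 — convert tonnes to kg: 48333 t * 1000 = 48333000 kg
Step 2 — V = 48333000 / 1024.5 ≈ 47177 m^3 (5 s.f.)

47177 m^3


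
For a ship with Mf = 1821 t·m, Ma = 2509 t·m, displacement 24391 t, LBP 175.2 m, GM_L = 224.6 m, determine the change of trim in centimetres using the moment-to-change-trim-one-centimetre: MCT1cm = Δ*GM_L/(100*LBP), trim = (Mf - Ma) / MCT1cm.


Formula: net trimming moment = Mf - Ma; MCT1cm = Δ*GM_L/(100*LBP); trim = net moment / MCT1cm
Step 1 — net trimming moment = 1821 - 2509 = -688 t·m
Step 2 — MCT1cm = 24391 * 224.6 / (100 * 175.2) = 312.6837 t·m/cm
Step 3 — trim = -688 / 312.6837 ≈ -2.2003 cm (5 s.f.)

-2.2003 cm


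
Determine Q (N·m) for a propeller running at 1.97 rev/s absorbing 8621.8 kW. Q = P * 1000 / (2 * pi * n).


Formula: Q = P_W / (2 * pi * n)
Step 1 — P_W = 8621.8 kW * 1000 = 8621800.0 W
Step 2 — 2 * pi * n = 2 * pi * 1.97 = 12.377875
Step 3 — Q = 8621800.0 / 12.377875 ≈ 696550 N·m (5 s.f.)

696550 N·m


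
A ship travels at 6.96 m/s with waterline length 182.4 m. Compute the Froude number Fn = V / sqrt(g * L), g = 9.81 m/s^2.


Formula: Fn = V / sqrt(g * L)
Step 1 — g * L = 9.81 * 182.4 = 1789.344
Step 2 — sqrt(g * L) = sqrt(1789.344) = 42.300638
Step 3 — Fn = 6.96 / 42.300638 ≈ 0.16454 (5 s.f.)

0.16454


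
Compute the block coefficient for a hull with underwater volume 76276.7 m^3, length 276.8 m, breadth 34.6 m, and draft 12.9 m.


Formula: Cb = V / (L * B * T)
Step 1 — L * B * T = 276.8 * 34.6 * 12.9 = 123546.912 m^3
Step 2 — Cb = 76276.7 / 123546.912 ≈ 0.61739 (5 s.f.)

0.61739


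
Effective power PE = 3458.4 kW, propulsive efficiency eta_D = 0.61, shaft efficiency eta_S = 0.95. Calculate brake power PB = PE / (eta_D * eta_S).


Formula: PB = PE / (eta_D * eta_S)
Step 1 — combined efficiency = eta_D * eta_S = 0.61 * 0.95 = 0.5795
Step 2 — PB = 3458.4 / 0.5795 ≈ 5967.9 kW (5 s.f.)

5967.9 kW


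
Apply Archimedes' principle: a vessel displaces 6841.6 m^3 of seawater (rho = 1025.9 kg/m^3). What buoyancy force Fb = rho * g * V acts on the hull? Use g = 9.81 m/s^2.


Formula: Fb = rho * g * V
Substituting: Fb = 1025.9 * 9.81 * 6841.6
Intermediate: 1025.9 * 9.81 = 10064.079
Result: Fb = 10064.079 * 6841.6 ≈ 68854000 N (5 s.f.)

68854000 N


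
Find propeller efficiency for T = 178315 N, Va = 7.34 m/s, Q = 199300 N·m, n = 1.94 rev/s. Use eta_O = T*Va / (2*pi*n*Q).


Formula: eta = T * Va / (2 * pi * n * Q)
Step 1 — numerator = T * Va = 178315 * 7.34 = 1308832.1
Step 2 — 2 * pi * n = 2 * pi * 1.94 = 12.189379
Step 3 — denominator = 12.189379 * 199300 = 2429343.23
Step 4 — eta = 1308832.1 / 2429343.23 ≈ 0.53876 (5 s.f.)

0.53876


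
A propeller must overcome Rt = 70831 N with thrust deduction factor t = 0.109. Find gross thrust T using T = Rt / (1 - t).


Formula: T = Rt / (1 - t)
Step 1 — (1 - t) = 1 - 0.109 = 0.891
Step 2 — T = 70831 / 0.891 ≈ 79496 N (5 s.f.)

79496 N


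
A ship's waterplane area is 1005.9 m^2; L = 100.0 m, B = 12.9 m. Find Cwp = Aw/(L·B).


Formula: Cwp = Aw / (L * B)
Step 1 — L * B = 100.0 * 12.9 = 1290.0 m^2
Step 2 — Cwp = 1005.9 / 1290.0 ≈ 0.77977 (5 s.f.)

0.77977


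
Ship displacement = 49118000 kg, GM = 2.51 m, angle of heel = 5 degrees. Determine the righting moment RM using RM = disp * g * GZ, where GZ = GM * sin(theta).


Formula: GZ = GM * sin(theta); RM = disp * g * GZ
Step 1 — GZ = 2.51 * sin(5°) = 2.51 * 0.087156 = 0.218762 m
Step 2 — RM = 49118000 * 9.81 * 0.218762 ≈ 105410000 N·m (5 s.f.)

105410000 N·m


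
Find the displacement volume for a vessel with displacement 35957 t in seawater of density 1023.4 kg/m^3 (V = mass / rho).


Formula: V = mass / rho
Step 1 — convert tonnes to kg: 35957 t * 1000 = 35957000 kg
Step 2 — V = 35957000 / 1023.4 ≈ 35135 m^3 (5 s.f.)

35135 m^3


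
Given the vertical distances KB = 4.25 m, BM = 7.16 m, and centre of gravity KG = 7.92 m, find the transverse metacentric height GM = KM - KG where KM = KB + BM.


Formula: GM = KB + BM - KG
Step 1 — KM = KB + BM = 4.25 + 7.16 = 11.41 m
Step 2 — GM = KM - KG = 11.41 - 7.92 = 3.49 m

3.49 m


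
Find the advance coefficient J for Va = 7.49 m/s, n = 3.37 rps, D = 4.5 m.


Formula: J = Va / (n * D)
Step 1 — n * D = 3.37 * 4.5 = 15.165
Step 2 — J = 7.49 / 15.165 ≈ 0.49390 (5 s.f.)

0.49390


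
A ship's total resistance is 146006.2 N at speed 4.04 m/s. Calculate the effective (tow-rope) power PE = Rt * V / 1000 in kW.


Formula: PE = Rt * V / 1000 (kW)
Step 1 — PE (W) = 146006.2 * 4.04 = 589865.048 W
Step 2 — PE (kW) = 589865.048 / 1000 ≈ 589.87 kW (5 s.f.)

589.87 kW


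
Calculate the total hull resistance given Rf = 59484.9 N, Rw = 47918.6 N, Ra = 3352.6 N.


Formula: Rt = Rf + Rw + Ra
Substituting: Rt = 59484.9 + 47918.6 + 3352.6
Result: Rt = 110756.1 N

110756.1 N


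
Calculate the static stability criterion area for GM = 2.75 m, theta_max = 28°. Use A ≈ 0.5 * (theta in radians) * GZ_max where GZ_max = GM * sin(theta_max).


Formula: GZ_max = GM * sin(theta); Area = 0.5 * theta_rad * GZ_max
Step 1 — GZ_max = 2.75 * sin(28°) = 2.75 * 0.469472 = 1.291048 m
Step 2 — theta_rad = 28 * pi/180 = 0.488692 rad
Step 3 — Area = 0.5 * 0.488692 * 1.291048 ≈ 0.31546 m·rad (5 s.f.)

0.31546 m·rad


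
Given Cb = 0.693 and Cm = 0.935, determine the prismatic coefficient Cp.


Formula: Cp = Cb / Cm
Substituting: Cp = 0.693 / 0.935
Result: Cp ≈ 0.74118 (5 s.f.)

0.74118


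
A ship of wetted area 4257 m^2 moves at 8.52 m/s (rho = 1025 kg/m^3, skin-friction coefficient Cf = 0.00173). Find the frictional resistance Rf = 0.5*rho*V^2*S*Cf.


Formula: Rf = 0.5 * rho * V^2 * S * Cf
Step 1 — V^2 = 8.52^2 = 72.5904
Step 2 — 0.5 * rho * V^2 = 0.5 * 1025 * 72.5904 = 37202.58
Step 3 — Rf = 37202.58 * 4257 * 0.00173 ≈ 273980 N (5 s.f.)

273980 N


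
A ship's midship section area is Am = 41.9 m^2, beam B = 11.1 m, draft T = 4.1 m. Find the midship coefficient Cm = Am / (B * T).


Formula: Cm = Am / (B * T)
Step 1 — B * T = 11.1 * 4.1 = 45.51 m^2
Step 2 — Cm = 41.9 / 45.51 ≈ 0.92068 (5 s.f.)

0.92068


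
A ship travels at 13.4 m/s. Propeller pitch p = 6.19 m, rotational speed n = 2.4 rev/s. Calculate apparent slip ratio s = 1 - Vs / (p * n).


Formula: s = 1 - Vs / (p * n)
Step 1 — p * n = 6.19 * 2.4 = 14.856
Step 2 — Vs / (p*n) = 13.4 / 14.856 = 0.901992 (6 d.p.)
Step 3 — s = 1 - 0.901992 = 0.098008

0.098008


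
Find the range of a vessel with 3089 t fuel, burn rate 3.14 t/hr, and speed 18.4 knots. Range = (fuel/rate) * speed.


Formula: endurance = fuel / rate; range = endurance * speed
Step 1 — endurance = 3089 / 3.14 = 983.758 hours
Step 2 — range = 983.758 * 18.4 ≈ 18101 nautical miles (5 s.f.)

18101 NM


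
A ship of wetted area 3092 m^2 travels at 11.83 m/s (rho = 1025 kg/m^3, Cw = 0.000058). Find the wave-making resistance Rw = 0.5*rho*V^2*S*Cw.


Formula: Rw = 0.5 * rho * V^2 * S * Cw
Step 1 — V^2 = 11.83^2 = 139.9489
Step 2 — 0.5 * rho * V^2 = 0.5 * 1025 * 139.9489 = 71723.81125
Step 3 — Rw = 71723.81125 * 3092 * 0.000058 ≈ 12863 N (5 s.f.)

12863 N


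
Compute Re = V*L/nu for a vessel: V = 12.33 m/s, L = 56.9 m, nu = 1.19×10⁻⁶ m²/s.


Formula: Re = V * L / nu
Step 1 — V * L = 12.33 * 56.9 = 701.577 m^2/s
Step 2 — Re = 701.577 / 1.19e-6 = 5.90e+08

5.90e+08


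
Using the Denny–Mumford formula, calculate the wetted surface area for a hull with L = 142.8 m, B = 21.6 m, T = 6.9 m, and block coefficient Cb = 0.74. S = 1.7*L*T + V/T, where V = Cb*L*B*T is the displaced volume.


Formula: S = 1.7*L*T + V/T with V = Cb*L*B*T, i.e. S = L * (1.7*T + Cb*B)
Step 1 — 1.7*T = 1.7 * 6.9 = 11.73 m
Step 2 — Cb*B = 0.74 * 21.6 = 15.984 m
Step 3 — 1.7*T + Cb*B = 11.73 + 15.984 = 27.714 m
Step 4 — S = 142.8 * 27.714 ≈ 3957.6 m^2 (5 s.f.)

3957.6 m^2


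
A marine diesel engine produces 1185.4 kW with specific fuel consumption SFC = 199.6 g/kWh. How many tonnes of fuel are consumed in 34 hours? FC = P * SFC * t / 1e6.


Formula: FC (tonnes) = P * SFC * t / 1,000,000
Step 1 — P * SFC * t = 1185.4 * 199.6 * 34 = 8044598.56 g
Step 2 — FC (tonnes) = 8044598.56 / 1,000,000 ≈ 8.0446 tonnes (5 s.f.)

8.0446 tonnes


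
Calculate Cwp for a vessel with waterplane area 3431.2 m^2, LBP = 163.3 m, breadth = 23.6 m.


Formula: Cwp = Aw / (L * B)
Step 1 — L * B = 163.3 * 23.6 = 3853.88 m^2
Step 2 — Cwp = 3431.2 / 3853.88 ≈ 0.89032 (5 s.f.)

0.89032


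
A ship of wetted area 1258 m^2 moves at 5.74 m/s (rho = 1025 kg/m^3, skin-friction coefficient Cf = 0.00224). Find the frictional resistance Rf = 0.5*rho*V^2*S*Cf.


Formula: Rf = 0.5 * rho * V^2 * S * Cf
Step 1 — V^2 = 5.74^2 = 32.9476
Step 2 — 0.5 * rho * V^2 = 0.5 * 1025 * 32.9476 = 16885.645
Step 3 — Rf = 16885.645 * 1258 * 0.00224 ≈ 47582 N (5 s.f.)

47582 N


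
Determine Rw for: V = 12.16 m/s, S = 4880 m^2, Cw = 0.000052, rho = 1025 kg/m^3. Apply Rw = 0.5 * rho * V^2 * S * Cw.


Formula: Rw = 0.5 * rho * V^2 * S * Cw
Step 1 — V^2 = 12.16^2 = 147.8656
Step 2 — 0.5 * rho * V^2 = 0.5 * 1025 * 147.8656 = 75781.12
Step 3 — Rw = 75781.12 * 4880 * 0.000052 ≈ 19230 N (5 s.f.)

19230 N


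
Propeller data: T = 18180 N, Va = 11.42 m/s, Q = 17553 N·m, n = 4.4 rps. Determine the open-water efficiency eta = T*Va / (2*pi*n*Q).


Formula: eta = T * Va / (2 * pi * n * Q)
Step 1 — numerator = T * Va = 18180 * 11.42 = 207615.6
Step 2 — 2 * pi * n = 2 * pi * 4.4 = 27.646015
Step 3 — denominator = 27.646015 * 17553 = 485270.5
Step 4 — eta = 207615.6 / 485270.5 ≈ 0.42783 (5 s.f.)

0.42783


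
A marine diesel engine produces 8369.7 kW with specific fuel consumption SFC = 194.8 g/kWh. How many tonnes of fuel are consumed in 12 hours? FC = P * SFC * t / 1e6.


Formula: FC (tonnes) = P * SFC * t / 1,000,000
Step 1 — P * SFC * t = 8369.7 * 194.8 * 12 = 19565010.72 g
Step 2 — FC (tonnes) = 19565010.72 / 1,000,000 ≈ 19.565 tonnes (5 s.f.)

19.565 tonnes


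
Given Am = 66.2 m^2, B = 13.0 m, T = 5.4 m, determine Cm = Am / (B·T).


Formula: Cm = Am / (B * T)
Step 1 — B * T = 13.0 * 5.4 = 70.2 m^2
Step 2 — Cm = 66.2 / 70.2 ≈ 0.94302 (5 s.f.)

0.94302


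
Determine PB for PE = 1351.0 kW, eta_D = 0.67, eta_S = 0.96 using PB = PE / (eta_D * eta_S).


Formula: PB = PE / (eta_D * eta_S)
Step 1 — combined efficiency = eta_D * eta_S = 0.67 * 0.96 = 0.6432
Step 2 — PB = 1351.0 / 0.6432 ≈ 2100.4 kW (5 s.f.)

2100.4 kW


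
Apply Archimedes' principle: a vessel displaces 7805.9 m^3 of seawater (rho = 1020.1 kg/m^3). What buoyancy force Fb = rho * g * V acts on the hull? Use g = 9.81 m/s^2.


Formula: Fb = rho * g * V
Substituting: Fb = 1020.1 * 9.81 * 7805.9
Intermediate: 1020.1 * 9.81 = 10007.181
Result: Fb = 10007.181 * 7805.9 ≈ 78115000 N (5 s.f.)

78115000 N


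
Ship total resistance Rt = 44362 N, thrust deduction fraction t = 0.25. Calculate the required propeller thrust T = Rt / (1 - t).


Formula: T = Rt / (1 - t)
Step 1 — (1 - t) = 1 - 0.25 = 0.75
Step 2 — T = 44362 / 0.75 ≈ 59149 N (5 s.f.)

59149 N


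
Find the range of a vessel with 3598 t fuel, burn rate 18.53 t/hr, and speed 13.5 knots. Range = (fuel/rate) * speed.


Formula: endurance = fuel / rate; range = endurance * speed
Step 1 — endurance = 3598 / 18.53 = 194.1716 hours
Step 2 — range = 194.1716 * 13.5 ≈ 2621.3 nautical miles (5 s.f.)

2621.3 NM


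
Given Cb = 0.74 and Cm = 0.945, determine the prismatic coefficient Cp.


Formula: Cp = Cb / Cm
Substituting: Cp = 0.74 / 0.945
Result: Cp ≈ 0.78307 (5 s.f.)

0.78307


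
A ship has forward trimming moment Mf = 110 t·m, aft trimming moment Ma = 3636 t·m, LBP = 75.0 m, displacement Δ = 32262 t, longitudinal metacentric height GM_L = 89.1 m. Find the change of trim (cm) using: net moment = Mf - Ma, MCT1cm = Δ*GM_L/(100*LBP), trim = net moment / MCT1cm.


Formula: net trimming moment = Mf - Ma; MCT1cm = Δ*GM_L/(100*LBP); trim = net moment / MCT1cm
Step 1 — net trimming moment = 110 - 3636 = -3526 t·m
Step 2 — MCT1cm = 32262 * 89.1 / (100 * 75.0) = 383.2726 t·m/cm
Step 3 — trim = -3526 / 383.2726 ≈ -9.1997 cm (5 s.f.)

-9.1997 cm


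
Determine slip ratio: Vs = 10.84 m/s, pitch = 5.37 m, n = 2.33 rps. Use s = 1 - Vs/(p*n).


Formula: s = 1 - Vs / (p * n)
Step 1 — p * n = 5.37 * 2.33 = 12.5121
Step 2 — Vs / (p*n) = 10.84 / 12.5121 = 0.866361 (6 d.p.)
Step 3 — s = 1 - 0.866361 = 0.133639

0.133639


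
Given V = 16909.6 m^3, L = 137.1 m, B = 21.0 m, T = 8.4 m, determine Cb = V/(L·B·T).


Formula: Cb = V / (L * B * T)
Step 1 — L * B * T = 137.1 * 21.0 * 8.4 = 24184.44 m^3
Step 2 — Cb = 16909.6 / 24184.44 ≈ 0.69919 (5 s.f.)

0.69919


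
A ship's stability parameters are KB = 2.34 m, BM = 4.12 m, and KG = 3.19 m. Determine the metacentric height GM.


Formula: GM = KB + BM - KG
Step 1 — KM = KB + BM = 2.34 + 4.12 = 6.46 m
Step 2 — GM = KM - KG = 6.46 - 3.19 = 3.27 m

3.27 m


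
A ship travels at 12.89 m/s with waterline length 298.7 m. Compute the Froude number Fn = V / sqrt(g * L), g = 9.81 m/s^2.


Formula: Fn = V / sqrt(g * L)
Step 1 — g * L = 9.81 * 298.7 = 2930.247
Step 2 — sqrt(g * L) = sqrt(2930.247) = 54.131756
Step 3 — Fn = 12.89 / 54.131756 ≈ 0.23812 (5 s.f.)

0.23812


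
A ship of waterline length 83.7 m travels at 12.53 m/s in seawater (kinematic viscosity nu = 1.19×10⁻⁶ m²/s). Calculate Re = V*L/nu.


Formula: Re = V * L / nu
Step 1 — V * L = 12.53 * 83.7 = 1048.761 m^2/s
Step 2 — Re = 1048.761 / 1.19e-6 = 8.81e+08

8.81e+08


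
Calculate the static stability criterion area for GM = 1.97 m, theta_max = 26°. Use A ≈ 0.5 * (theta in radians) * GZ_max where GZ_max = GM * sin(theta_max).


Formula: GZ_max = GM * sin(theta); Area = 0.5 * theta_rad * GZ_max
Step 1 — GZ_max = 1.97 * sin(26°) = 1.97 * 0.438371 = 0.863591 m
Step 2 — theta_rad = 26 * pi/180 = 0.453786 rad
Step 3 — Area = 0.5 * 0.453786 * 0.863591 ≈ 0.19594 m·rad (5 s.f.)

0.19594 m·rad


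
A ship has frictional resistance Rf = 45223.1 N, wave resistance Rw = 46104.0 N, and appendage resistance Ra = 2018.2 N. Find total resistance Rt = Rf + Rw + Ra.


Formula: Rt = Rf + Rw + Ra
Substituting: Rt = 45223.1 + 46104.0 + 2018.2
Result: Rt = 93345.3 N

93345.3 N


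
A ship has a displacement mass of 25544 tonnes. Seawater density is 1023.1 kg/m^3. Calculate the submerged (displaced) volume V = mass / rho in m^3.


Formula: V = mass / rho
Step 1 — convert tonnes to kg: 25544 t * 1000 = 25544000 kg
Step 2 — V = 25544000 / 1023.1 ≈ 24967 m^3 (5 s.f.)

24967 m^3


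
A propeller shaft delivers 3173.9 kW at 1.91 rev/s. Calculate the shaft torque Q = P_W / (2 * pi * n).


Formula: Q = P_W / (2 * pi * n)
Step 1 — P_W = 3173.9 kW * 1000 = 3173900.0 W
Step 2 — 2 * pi * n = 2 * pi * 1.91 = 12.000884
Step 3 — Q = 3173900.0 / 12.000884 ≈ 264470 N·m (5 s.f.)

264470 N·m


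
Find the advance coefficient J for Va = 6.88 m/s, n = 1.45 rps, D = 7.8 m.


Formula: J = Va / (n * D)
Step 1 — n * D = 1.45 * 7.8 = 11.31
Step 2 — J = 6.88 / 11.31 ≈ 0.60831 (5 s.f.)

0.60831


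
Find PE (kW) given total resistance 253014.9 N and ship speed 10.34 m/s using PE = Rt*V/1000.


Formula: PE = Rt * V / 1000 (kW)
Step 1 — PE (W) = 253014.9 * 10.34 = 2616174.066 W
Step 2 — PE (kW) = 2616174.066 / 1000 ≈ 2616.2 kW (5 s.f.)

2616.2 kW


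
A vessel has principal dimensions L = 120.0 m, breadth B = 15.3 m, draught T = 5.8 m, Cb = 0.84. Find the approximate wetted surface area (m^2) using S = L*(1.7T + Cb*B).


Formula: S = 1.7*L*T + V/T with V = Cb*L*B*T, i.e. S = L * (1.7*T + Cb*B)
Step 1 — 1.7*T = 1.7 * 5.8 = 9.86 m
Step 2 — Cb*B = 0.84 * 15.3 = 12.852 m
Step 3 — 1.7*T + Cb*B = 9.86 + 12.852 = 22.712 m
Step 4 — S = 120.0 * 22.712 ≈ 2725.4 m^2 (5 s.f.)

2725.4 m^2


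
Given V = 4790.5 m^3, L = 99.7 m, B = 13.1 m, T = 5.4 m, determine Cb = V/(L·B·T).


Formula: Cb = V / (L * B * T)
Step 1 — L * B * T = 99.7 * 13.1 * 5.4 = 7052.778 m^3
Step 2 — Cb = 4790.5 / 7052.778 ≈ 0.67924 (5 s.f.)

0.67924


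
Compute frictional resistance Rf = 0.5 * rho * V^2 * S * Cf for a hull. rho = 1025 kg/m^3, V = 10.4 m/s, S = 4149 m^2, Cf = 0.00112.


Formula: Rf = 0.5 * rho * V^2 * S * Cf
Step 1 — V^2 = 10.4^2 = 108.16
Step 2 — 0.5 * rho * V^2 = 0.5 * 1025 * 108.16 = 55432.0
Step 3 — Rf = 55432.0 * 4149 * 0.00112 ≈ 257590 N (5 s.f.)

257590 N


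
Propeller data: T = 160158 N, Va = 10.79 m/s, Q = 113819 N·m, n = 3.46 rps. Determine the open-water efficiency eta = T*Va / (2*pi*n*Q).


Formula: eta = T * Va / (2 * pi * n * Q)
Step 1 — numerator = T * Va = 160158 * 10.79 = 1728104.82
Step 2 — 2 * pi * n = 2 * pi * 3.46 = 21.739821
Step 3 — denominator = 21.739821 * 113819 = 2474404.69
Step 4 — eta = 1728104.82 / 2474404.69 ≈ 0.69839 (5 s.f.)

0.69839


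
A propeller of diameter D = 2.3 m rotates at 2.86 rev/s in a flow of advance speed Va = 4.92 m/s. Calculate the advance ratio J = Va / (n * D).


Formula: J = Va / (n * D)
Step 1 — n * D = 2.86 * 2.3 = 6.578
Step 2 — J = 4.92 / 6.578 ≈ 0.74795 (5 s.f.)

0.74795


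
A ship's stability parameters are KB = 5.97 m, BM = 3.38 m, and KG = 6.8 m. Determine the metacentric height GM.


Formula: GM = KB + BM - KG
Step 1 — KM = KB + BM = 5.97 + 3.38 = 9.35 m
Step 2 — GM = KM - KG = 9.35 - 6.8 = 2.55 m

2.55 m


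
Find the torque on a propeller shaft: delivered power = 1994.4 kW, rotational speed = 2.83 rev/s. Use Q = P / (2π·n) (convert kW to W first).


Formula: Q = P_W / (2 * pi * n)
Step 1 — P_W = 1994.4 kW * 1000 = 1994400.0 W
Step 2 — 2 * pi * n = 2 * pi * 2.83 = 17.781414
Step 3 — Q = 1994400.0 / 17.781414 ≈ 112160 N·m (5 s.f.)

112160 N·m


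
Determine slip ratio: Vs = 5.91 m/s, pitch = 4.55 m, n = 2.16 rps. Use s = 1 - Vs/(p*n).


Formula: s = 1 - Vs / (p * n)
Step 1 — p * n = 4.55 * 2.16 = 9.828
Step 2 — Vs / (p*n) = 5.91 / 9.828 = 0.601343 (6 d.p.)
Step 3 — s = 1 - 0.601343 = 0.398657

0.398657


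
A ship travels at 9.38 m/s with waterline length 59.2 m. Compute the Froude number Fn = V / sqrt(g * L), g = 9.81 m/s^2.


Formula: Fn = V / sqrt(g * L)
Step 1 — g * L = 9.81 * 59.2 = 580.752
Step 2 — sqrt(g * L) = sqrt(580.752) = 24.098797
Step 3 — Fn = 9.38 / 24.098797 ≈ 0.38923 (5 s.f.)

0.38923


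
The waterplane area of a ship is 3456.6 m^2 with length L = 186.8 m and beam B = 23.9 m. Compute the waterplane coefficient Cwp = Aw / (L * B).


Formula: Cwp = Aw / (L * B)
Step 1 — L * B = 186.8 * 23.9 = 4464.52 m^2
Step 2 — Cwp = 3456.6 / 4464.52 ≈ 0.77424 (5 s.f.)

0.77424


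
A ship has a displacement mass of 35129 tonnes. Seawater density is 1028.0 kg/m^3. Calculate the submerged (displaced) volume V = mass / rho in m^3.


Formula: V = mass / rho
Step 1 — convert tonnes to kg: 35129 t * 1000 = 35129000 kg
Step 2 — V = 35129000 / 1028.0 ≈ 34172 m^3 (5 s.f.)

34172 m^3


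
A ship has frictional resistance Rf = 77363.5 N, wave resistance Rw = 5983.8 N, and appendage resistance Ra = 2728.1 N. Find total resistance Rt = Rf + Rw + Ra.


Formula: Rt = Rf + Rw + Ra
Substituting: Rt = 77363.5 + 5983.8 + 2728.1
Result: Rt = 86075.4 N

86075.4 N


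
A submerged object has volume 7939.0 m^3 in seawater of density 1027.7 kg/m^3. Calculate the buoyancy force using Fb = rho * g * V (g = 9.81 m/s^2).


Formula: Fb = rho * g * V
Substituting: Fb = 1027.7 * 9.81 * 7939.0
Intermediate: 1027.7 * 9.81 = 10081.737
Result: Fb = 10081.737 * 7939.0 ≈ 80039000 N (5 s.f.)

80039000 N


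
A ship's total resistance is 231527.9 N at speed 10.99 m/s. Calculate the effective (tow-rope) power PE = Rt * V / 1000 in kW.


Formula: PE = Rt * V / 1000 (kW)
Step 1 — PE (W) = 231527.9 * 10.99 = 2544491.621 W
Step 2 — PE (kW) = 2544491.621 / 1000 ≈ 2544.5 kW (5 s.f.)

2544.5 kW


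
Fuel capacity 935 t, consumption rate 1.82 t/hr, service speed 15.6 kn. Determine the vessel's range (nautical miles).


Formula: endurance = fuel / rate; range = endurance * speed
Step 1 — endurance = 935 / 1.82 = 513.7363 hours
Step 2 — range = 513.7363 * 15.6 ≈ 8014.3 nautical miles (5 s.f.)

8014.3 NM


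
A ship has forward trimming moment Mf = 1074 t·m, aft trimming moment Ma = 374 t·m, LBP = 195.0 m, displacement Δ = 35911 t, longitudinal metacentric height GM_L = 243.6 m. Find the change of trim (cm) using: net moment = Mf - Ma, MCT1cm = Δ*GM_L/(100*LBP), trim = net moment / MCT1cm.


Formula: net trimming moment = Mf - Ma; MCT1cm = Δ*GM_L/(100*LBP); trim = net moment / MCT1cm
Step 1 — net trimming moment = 1074 - 374 = 700 t·m
Step 2 — MCT1cm = 35911 * 243.6 / (100 * 195.0) = 448.6113 t·m/cm
Step 3 — trim = 700 / 448.6113 ≈ 1.5604 cm (5 s.f.)

1.5604 cm


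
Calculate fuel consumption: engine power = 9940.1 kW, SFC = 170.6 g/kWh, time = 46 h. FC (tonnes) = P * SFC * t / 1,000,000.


Formula: FC (tonnes) = P * SFC * t / 1,000,000
Step 1 — P * SFC * t = 9940.1 * 170.6 * 46 = 78005928.76 g
Step 2 — FC (tonnes) = 78005928.76 / 1,000,000 ≈ 78.006 tonnes (5 s.f.)

78.006 tonnes


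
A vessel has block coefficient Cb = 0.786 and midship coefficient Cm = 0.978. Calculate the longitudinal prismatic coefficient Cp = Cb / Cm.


Formula: Cp = Cb / Cm
Substituting: Cp = 0.786 / 0.978
Result: Cp ≈ 0.80368 (5 s.f.)

0.80368


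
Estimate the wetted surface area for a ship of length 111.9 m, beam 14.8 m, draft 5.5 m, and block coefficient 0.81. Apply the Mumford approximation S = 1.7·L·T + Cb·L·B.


Formula: S = 1.7*L*T + V/T with V = Cb*L*B*T, i.e. S = L * (1.7*T + Cb*B)
Step 1 — 1.7*T = 1.7 * 5.5 = 9.35 m
Step 2 — Cb*B = 0.81 * 14.8 = 11.988 m
Step 3 — 1.7*T + Cb*B = 9.35 + 11.988 = 21.338 m
Step 4 — S = 111.9 * 21.338 ≈ 2387.7 m^2 (5 s.f.)

2387.7 m^2


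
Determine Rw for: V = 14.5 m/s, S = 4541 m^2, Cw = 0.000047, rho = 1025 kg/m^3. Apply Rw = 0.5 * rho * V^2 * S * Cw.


Formula: Rw = 0.5 * rho * V^2 * S * Cw
Step 1 — V^2 = 14.5^2 = 210.25
Step 2 — 0.5 * rho * V^2 = 0.5 * 1025 * 210.25 = 107753.125
Step 3 — Rw = 107753.125 * 4541 * 0.000047 ≈ 22997 N (5 s.f.)

22997 N


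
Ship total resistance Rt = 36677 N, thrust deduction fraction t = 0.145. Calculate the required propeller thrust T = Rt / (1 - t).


Formula: T = Rt / (1 - t)
Step 1 — (1 - t) = 1 - 0.145 = 0.855
Step 2 — T = 36677 / 0.855 ≈ 42897 N (5 s.f.)

42897 N


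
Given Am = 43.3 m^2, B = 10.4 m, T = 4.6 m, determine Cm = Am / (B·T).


Formula: Cm = Am / (B * T)
Step 1 — B * T = 10.4 * 4.6 = 47.84 m^2
Step 2 — Cm = 43.3 / 47.84 ≈ 0.90510 (5 s.f.)

0.90510


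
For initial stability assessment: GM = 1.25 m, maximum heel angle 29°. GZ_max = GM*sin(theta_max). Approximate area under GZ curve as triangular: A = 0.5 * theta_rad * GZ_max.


Formula: GZ_max = GM * sin(theta); Area = 0.5 * theta_rad * GZ_max
Step 1 — GZ_max = 1.25 * sin(29°) = 1.25 * 0.48481 = 0.606013 m
Step 2 — theta_rad = 29 * pi/180 = 0.506145 rad
Step 3 — Area = 0.5 * 0.506145 * 0.606013 ≈ 0.15337 m·rad (5 s.f.)

0.15337 m·rad


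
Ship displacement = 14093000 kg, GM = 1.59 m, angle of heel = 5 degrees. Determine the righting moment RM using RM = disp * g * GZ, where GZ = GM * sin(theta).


Formula: GZ = GM * sin(theta); RM = disp * g * GZ
Step 1 — GZ = 1.59 * sin(5°) = 1.59 * 0.087156 = 0.138578 m
Step 2 — RM = 14093000 * 9.81 * 0.138578 ≈ 19159000 N·m (5 s.f.)

19159000 N·m


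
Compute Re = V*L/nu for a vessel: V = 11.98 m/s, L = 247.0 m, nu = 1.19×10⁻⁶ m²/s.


Formula: Re = V * L / nu
Step 1 — V * L = 11.98 * 247.0 = 2959.06 m^2/s
Step 2 — Re = 2959.06 / 1.19e-6 = 2.49e+09

2.49e+09


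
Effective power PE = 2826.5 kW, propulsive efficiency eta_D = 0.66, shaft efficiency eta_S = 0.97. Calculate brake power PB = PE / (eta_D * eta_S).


Formula: PB = PE / (eta_D * eta_S)
Step 1 — combined efficiency = eta_D * eta_S = 0.66 * 0.97 = 0.6402
Step 2 — PB = 2826.5 / 0.6402 ≈ 4415.0 kW (5 s.f.)

4415.0 kW


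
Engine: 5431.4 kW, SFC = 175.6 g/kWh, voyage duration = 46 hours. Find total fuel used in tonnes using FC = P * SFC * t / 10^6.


Formula: FC (tonnes) = P * SFC * t / 1,000,000
Step 1 — P * SFC * t = 5431.4 * 175.6 * 46 = 43872676.64 g
Step 2 — FC (tonnes) = 43872676.64 / 1,000,000 ≈ 43.873 tonnes (5 s.f.)

43.873 tonnes


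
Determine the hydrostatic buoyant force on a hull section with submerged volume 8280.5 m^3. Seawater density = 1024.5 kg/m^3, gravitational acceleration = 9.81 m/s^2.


Formula: Fb = rho * g * V
Substituting: Fb = 1024.5 * 9.81 * 8280.5
Intermediate: 1024.5 * 9.81 = 10050.345
Result: Fb = 10050.345 * 8280.5 ≈ 83222000 N (5 s.f.)

83222000 N


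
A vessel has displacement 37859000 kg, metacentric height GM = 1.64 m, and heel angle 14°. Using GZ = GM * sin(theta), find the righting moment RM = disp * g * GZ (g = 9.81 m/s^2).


Formula: GZ = GM * sin(theta); RM = disp * g * GZ
Step 1 — GZ = 1.64 * sin(14°) = 1.64 * 0.241922 = 0.396752 m
Step 2 — RM = 37859000 * 9.81 * 0.396752 ≈ 147350000 N·m (5 s.f.)

147350000 N·m


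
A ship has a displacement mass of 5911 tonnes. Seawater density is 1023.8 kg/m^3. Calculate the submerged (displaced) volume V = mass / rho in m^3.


Formula: V = mass / rho
Step 1 — convert tonnes to kg: 5911 t * 1000 = 5911000 kg
Step 2 — V = 5911000 / 1023.8 ≈ 5773.6 m^3 (5 s.f.)

5773.6 m^3


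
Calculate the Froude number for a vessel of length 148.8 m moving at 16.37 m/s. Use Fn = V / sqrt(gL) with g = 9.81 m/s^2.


Formula: Fn = V / sqrt(g * L)
Step 1 — g * L = 9.81 * 148.8 = 1459.728
Step 2 — sqrt(g * L) = sqrt(1459.728) = 38.206387
Step 3 — Fn = 16.37 / 38.206387 ≈ 0.42846 (5 s.f.)

0.42846


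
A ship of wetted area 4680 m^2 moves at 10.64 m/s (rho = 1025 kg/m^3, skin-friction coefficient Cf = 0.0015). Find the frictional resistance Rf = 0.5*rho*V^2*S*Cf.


Formula: Rf = 0.5 * rho * V^2 * S * Cf
Step 1 — V^2 = 10.64^2 = 113.2096
Step 2 — 0.5 * rho * V^2 = 0.5 * 1025 * 113.2096 = 58019.92
Step 3 — Rf = 58019.92 * 4680 * 0.0015 ≈ 407300 N (5 s.f.)

407300 N


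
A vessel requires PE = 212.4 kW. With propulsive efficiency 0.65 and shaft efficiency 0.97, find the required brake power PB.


Formula: PB = PE / (eta_D * eta_S)
Step 1 — combined efficiency = eta_D * eta_S = 0.65 * 0.97 = 0.6305
Step 2 — PB = 212.4 / 0.6305 ≈ 336.88 kW (5 s.f.)

336.88 kW


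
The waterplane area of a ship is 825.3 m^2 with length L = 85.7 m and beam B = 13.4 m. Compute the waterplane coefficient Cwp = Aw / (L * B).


Formula: Cwp = Aw / (L * B)
Step 1 — L * B = 85.7 * 13.4 = 1148.38 m^2
Step 2 — Cwp = 825.3 / 1148.38 ≈ 0.71866 (5 s.f.)

0.71866


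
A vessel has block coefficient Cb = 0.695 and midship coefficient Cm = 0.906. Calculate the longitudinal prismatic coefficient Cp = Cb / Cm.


Formula: Cp = Cb / Cm
Substituting: Cp = 0.695 / 0.906
Result: Cp ≈ 0.76711 (5 s.f.)

0.76711


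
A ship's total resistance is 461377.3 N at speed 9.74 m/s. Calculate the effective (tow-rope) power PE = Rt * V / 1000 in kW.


Formula: PE = Rt * V / 1000 (kW)
Step 1 — PE (W) = 461377.3 * 9.74 = 4493814.902 W
Step 2 — PE (kW) = 4493814.902 / 1000 ≈ 4493.8 kW (5 s.f.)

4493.8 kW


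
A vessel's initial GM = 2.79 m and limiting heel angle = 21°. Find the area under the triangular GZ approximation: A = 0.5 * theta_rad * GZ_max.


Formula: GZ_max = GM * sin(theta); Area = 0.5 * theta_rad * GZ_max
Step 1 — GZ_max = 2.79 * sin(21°) = 2.79 * 0.358368 = 0.999847 m
Step 2 — theta_rad = 21 * pi/180 = 0.366519 rad
Step 3 — Area = 0.5 * 0.366519 * 0.999847 ≈ 0.18323 m·rad (5 s.f.)

0.18323 m·rad


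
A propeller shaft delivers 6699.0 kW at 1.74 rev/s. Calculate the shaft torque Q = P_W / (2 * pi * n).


Formula: Q = P_W / (2 * pi * n)
Step 1 — P_W = 6699.0 kW * 1000 = 6699000.0 W
Step 2 — 2 * pi * n = 2 * pi * 1.74 = 10.932742
Step 3 — Q = 6699000.0 / 10.932742 ≈ 612750 N·m (5 s.f.)

612750 N·m


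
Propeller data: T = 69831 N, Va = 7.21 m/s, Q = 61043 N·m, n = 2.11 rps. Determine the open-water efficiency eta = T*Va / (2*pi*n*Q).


Formula: eta = T * Va / (2 * pi * n * Q)
Step 1 — numerator = T * Va = 69831 * 7.21 = 503481.51
Step 2 — 2 * pi * n = 2 * pi * 2.11 = 13.257521
Step 3 — denominator = 13.257521 * 61043 = 809278.85
Step 4 — eta = 503481.51 / 809278.85 ≈ 0.62214 (5 s.f.)

0.62214


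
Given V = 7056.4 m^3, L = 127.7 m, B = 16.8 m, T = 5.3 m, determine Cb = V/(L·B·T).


Formula: Cb = V / (L * B * T)
Step 1 — L * B * T = 127.7 * 16.8 * 5.3 = 11370.408 m^3
Step 2 — Cb = 7056.4 / 11370.408 ≈ 0.62059 (5 s.f.)

0.62059


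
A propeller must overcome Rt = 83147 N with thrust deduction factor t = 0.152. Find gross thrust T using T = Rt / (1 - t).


Formula: T = Rt / (1 - t)
Step 1 — (1 - t) = 1 - 0.152 = 0.848
Step 2 — T = 83147 / 0.848 ≈ 98051 N (5 s.f.)

98051 N


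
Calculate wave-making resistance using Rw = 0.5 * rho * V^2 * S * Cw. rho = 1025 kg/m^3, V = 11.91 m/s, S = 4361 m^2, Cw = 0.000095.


Formula: Rw = 0.5 * rho * V^2 * S * Cw
Step 1 — V^2 = 11.91^2 = 141.8481
Step 2 — 0.5 * rho * V^2 = 0.5 * 1025 * 141.8481 = 72697.15125
Step 3 — Rw = 72697.15125 * 4361 * 0.000095 ≈ 30118 N (5 s.f.)

30118 N


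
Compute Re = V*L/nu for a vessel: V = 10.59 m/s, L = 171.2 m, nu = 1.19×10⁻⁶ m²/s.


Formula: Re = V * L / nu
Step 1 — V * L = 10.59 * 171.2 = 1813.008 m^2/s
Step 2 — Re = 1813.008 / 1.19e-6 = 1.52e+09

1.52e+09


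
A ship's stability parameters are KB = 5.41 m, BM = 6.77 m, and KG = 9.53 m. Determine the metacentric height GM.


Formula: GM = KB + BM - KG
Step 1 — KM = KB + BM = 5.41 + 6.77 = 12.18 m
Step 2 — GM = KM - KG = 12.18 - 9.53 = 2.65 m

2.65 m


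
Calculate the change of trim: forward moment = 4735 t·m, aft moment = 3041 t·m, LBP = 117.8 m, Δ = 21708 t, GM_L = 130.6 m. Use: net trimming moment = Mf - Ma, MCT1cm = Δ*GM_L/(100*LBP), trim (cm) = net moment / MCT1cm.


Formula: net trimming moment = Mf - Ma; MCT1cm = Δ*GM_L/(100*LBP); trim = net moment / MCT1cm
Step 1 — net trimming moment = 4735 - 3041 = 1694 t·m
Step 2 — MCT1cm = 21708 * 130.6 / (100 * 117.8) = 240.6676 t·m/cm
Step 3 — trim = 1694 / 240.6676 ≈ 7.0388 cm (5 s.f.)

7.0388 cm


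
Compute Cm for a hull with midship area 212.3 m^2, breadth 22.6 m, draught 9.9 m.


Formula: Cm = Am / (B * T)
Step 1 — B * T = 22.6 * 9.9 = 223.74 m^2
Step 2 — Cm = 212.3 / 223.74 ≈ 0.94887 (5 s.f.)

0.94887


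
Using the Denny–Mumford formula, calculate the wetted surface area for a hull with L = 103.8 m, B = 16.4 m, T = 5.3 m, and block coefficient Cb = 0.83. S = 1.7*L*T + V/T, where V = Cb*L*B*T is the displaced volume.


Formula: S = 1.7*L*T + V/T with V = Cb*L*B*T, i.e. S = L * (1.7*T + Cb*B)
Step 1 — 1.7*T = 1.7 * 5.3 = 9.01 m
Step 2 — Cb*B = 0.83 * 16.4 = 13.612 m
Step 3 — 1.7*T + Cb*B = 9.01 + 13.612 = 22.622 m
Step 4 — S = 103.8 * 22.622 ≈ 2348.2 m^2 (5 s.f.)

2348.2 m^2


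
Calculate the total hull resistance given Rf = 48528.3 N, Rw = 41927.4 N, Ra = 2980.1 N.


Formula: Rt = Rf + Rw + Ra
Substituting: Rt = 48528.3 + 41927.4 + 2980.1
Result: Rt = 93435.8 N

93435.8 N


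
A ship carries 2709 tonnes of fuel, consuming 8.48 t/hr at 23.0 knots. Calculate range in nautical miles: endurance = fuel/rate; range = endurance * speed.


Formula: endurance = fuel / rate; range = endurance * speed
Step 1 — endurance = 2709 / 8.48 = 319.4575 hours
Step 2 — range = 319.4575 * 23.0 ≈ 7347.5 nautical miles (5 s.f.)

7347.5 NM


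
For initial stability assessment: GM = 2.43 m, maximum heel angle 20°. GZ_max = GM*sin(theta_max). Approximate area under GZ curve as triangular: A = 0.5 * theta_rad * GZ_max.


Formula: GZ_max = GM * sin(theta); Area = 0.5 * theta_rad * GZ_max
Step 1 — GZ_max = 2.43 * sin(20°) = 2.43 * 0.34202 = 0.831109 m
Step 2 — theta_rad = 20 * pi/180 = 0.349066 rad
Step 3 — Area = 0.5 * 0.349066 * 0.831109 ≈ 0.14506 m·rad (5 s.f.)

0.14506 m·rad


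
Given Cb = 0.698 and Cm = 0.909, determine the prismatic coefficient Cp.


Formula: Cp = Cb / Cm
Substituting: Cp = 0.698 / 0.909
Result: Cp ≈ 0.76788 (5 s.f.)

0.76788


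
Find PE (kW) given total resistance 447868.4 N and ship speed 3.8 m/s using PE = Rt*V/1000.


Formula: PE = Rt * V / 1000 (kW)
Step 1 — PE (W) = 447868.4 * 3.8 = 1701899.92 W
Step 2 — PE (kW) = 1701899.92 / 1000 ≈ 1701.9 kW (5 s.f.)

1701.9 kW


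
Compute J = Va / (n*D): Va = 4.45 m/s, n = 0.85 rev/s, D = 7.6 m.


Formula: J = Va / (n * D)
Step 1 — n * D = 0.85 * 7.6 = 6.46
Step 2 — J = 4.45 / 6.46 ≈ 0.68885 (5 s.f.)

0.68885


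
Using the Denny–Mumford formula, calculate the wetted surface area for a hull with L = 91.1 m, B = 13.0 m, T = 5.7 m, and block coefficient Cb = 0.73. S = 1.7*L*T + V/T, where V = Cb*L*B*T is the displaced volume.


Formula: S = 1.7*L*T + V/T with V = Cb*L*B*T, i.e. S = L * (1.7*T + Cb*B)
Step 1 — 1.7*T = 1.7 * 5.7 = 9.69 m
Step 2 — Cb*B = 0.73 * 13.0 = 9.49 m
Step 3 — 1.7*T + Cb*B = 9.69 + 9.49 = 19.18 m
Step 4 — S = 91.1 * 19.18 ≈ 1747.3 m^2 (5 s.f.)

1747.3 m^2


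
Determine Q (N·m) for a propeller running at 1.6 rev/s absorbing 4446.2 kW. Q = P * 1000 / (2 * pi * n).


Formula: Q = P_W / (2 * pi * n)
Step 1 — P_W = 4446.2 kW * 1000 = 4446200.0 W
Step 2 — 2 * pi * n = 2 * pi * 1.6 = 10.053096
Step 3 — Q = 4446200.0 / 10.053096 ≈ 442270 N·m (5 s.f.)

442270 N·m


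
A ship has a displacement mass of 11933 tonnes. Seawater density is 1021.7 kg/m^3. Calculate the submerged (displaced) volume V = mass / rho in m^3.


Formula: V = mass / rho
Step 1 — convert tonnes to kg: 11933 t * 1000 = 11933000 kg
Step 2 — V = 11933000 / 1021.7 ≈ 11680 m^3 (5 s.f.)

11680 m^3


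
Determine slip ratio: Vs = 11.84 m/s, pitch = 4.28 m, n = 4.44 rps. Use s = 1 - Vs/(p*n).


Formula: s = 1 - Vs / (p * n)
Step 1 — p * n = 4.28 * 4.44 = 19.0032
Step 2 — Vs / (p*n) = 11.84 / 19.0032 = 0.623053 (6 d.p.)
Step 3 — s = 1 - 0.623053 = 0.376947

0.376947


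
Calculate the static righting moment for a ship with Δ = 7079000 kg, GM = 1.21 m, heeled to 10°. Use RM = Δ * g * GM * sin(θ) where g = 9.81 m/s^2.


Formula: GZ = GM * sin(theta); RM = disp * g * GZ
Step 1 — GZ = 1.21 * sin(10°) = 1.21 * 0.173648 = 0.210114 m
Step 2 — RM = 7079000 * 9.81 * 0.210114 ≈ 14591000 N·m (5 s.f.)

14591000 N·m
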